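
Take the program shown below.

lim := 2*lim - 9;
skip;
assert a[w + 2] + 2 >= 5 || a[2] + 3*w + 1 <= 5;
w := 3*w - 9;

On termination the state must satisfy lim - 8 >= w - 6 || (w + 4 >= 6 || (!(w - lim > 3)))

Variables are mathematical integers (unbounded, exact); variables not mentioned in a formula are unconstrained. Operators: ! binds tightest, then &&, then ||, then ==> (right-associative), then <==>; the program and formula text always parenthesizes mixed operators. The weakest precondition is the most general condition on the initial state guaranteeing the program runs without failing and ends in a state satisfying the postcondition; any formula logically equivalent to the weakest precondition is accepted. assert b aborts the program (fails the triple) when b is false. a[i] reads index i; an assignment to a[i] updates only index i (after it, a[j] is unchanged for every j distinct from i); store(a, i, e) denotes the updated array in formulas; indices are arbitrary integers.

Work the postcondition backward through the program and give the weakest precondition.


Working backward. After the program, the postcondition lim - 8 >= w - 6 || (w + 4 >= 6 || (!(w - lim > 3))) must hold; in canonical form it is lim >= w + 2 || w >= 2 || (!(w > lim + 3)).
Before w := 3*w - 9: lim >= 3*w - 7 || 3*w >= 11 || (!(3*w > lim + 12))
Before assert a[w + 2] + 2 >= 5 || a[2] + 3*w + 1 <= 5: (a[w + 2] >= 3 || a[2] + 3*w <= 4) && (lim >= 3*w - 7 || 3*w >= 11 || (!(3*w > lim + 12)))
Before skip: (a[w + 2] >= 3 || a[2] + 3*w <= 4) && (lim >= 3*w - 7 || 3*w >= 11 || (!(3*w > lim + 12)))
Before lim := 2*lim - 9: (a[w + 2] >= 3 || a[2] + 3*w <= 4) && (2*lim >= 3*w + 2 || 3*w >= 11 || (!(3*w > 2*lim + 3)))
Answer: WP = (a[w + 2] >= 3 || a[2] + 3*w <= 4) && (2*lim >= 3*w + 2 || 3*w >= 11 || (!(3*w > 2*lim + 3)))


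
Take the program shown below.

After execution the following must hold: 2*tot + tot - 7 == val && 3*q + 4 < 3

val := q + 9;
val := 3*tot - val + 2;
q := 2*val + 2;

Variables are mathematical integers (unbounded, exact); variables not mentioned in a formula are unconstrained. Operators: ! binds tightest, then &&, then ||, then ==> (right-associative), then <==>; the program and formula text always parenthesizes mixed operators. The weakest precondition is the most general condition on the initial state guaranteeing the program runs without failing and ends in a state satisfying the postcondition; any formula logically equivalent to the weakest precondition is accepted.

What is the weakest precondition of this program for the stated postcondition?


Working backward. After the program, the postcondition 2*tot + tot - 7 == val && 3*q + 4 < 3 must hold; in canonical form it is 3*tot == val + 7 && 3*q < -1.
Before q := 2*val + 2: 3*tot == val + 7 && 6*val < -7
Before val := 3*tot - val + 2: val == 9 && 18*tot < 6*val - 19
Before val := q + 9: q == 0 && 18*tot < 6*q + 35
Answer: WP = q == 0 && 18*tot < 6*q + 35


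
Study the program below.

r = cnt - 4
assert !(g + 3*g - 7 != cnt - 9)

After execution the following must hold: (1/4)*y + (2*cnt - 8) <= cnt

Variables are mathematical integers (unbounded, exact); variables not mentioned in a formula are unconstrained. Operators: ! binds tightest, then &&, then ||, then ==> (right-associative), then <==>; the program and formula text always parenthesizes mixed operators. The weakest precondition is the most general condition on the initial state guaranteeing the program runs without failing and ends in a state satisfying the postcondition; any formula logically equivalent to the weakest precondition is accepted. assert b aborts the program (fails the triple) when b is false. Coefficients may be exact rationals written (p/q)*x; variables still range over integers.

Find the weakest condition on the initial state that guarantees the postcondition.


Working backward. After the program, the postcondition (1/4)*y + (2*cnt - 8) <= cnt must hold; in canonical form it is cnt + (1/4)*y <= 8.
Before assert !(g + 3*g - 7 != cnt - 9): (!(4*g != cnt - 2)) && cnt + (1/4)*y <= 8
Before r := cnt - 4: (!(4*g != cnt - 2)) && cnt + (1/4)*y <= 8
Answer: WP = (!(4*g != cnt - 2)) && cnt + (1/4)*y <= 8


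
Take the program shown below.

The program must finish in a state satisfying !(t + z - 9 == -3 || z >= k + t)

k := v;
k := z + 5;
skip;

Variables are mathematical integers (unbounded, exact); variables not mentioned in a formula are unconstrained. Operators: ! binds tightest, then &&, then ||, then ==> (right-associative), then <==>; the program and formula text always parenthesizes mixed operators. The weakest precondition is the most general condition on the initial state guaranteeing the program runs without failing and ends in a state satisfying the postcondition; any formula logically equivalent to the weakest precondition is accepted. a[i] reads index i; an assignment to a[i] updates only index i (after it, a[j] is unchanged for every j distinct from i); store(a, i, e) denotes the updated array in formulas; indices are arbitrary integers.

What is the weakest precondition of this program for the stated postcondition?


Working backward. After the program, the postcondition !(t + z - 9 == -3 || z >= k + t) must hold; in canonical form it is !(t + z == 6 || z >= k + t).
Before skip: !(t + z == 6 || z >= k + t)
Before k := z + 5: !(t + z == 6 || t <= -5)
Before k := v: !(t + z == 6 || t <= -5)
Answer: WP = !(t + z == 6 || t <= -5)


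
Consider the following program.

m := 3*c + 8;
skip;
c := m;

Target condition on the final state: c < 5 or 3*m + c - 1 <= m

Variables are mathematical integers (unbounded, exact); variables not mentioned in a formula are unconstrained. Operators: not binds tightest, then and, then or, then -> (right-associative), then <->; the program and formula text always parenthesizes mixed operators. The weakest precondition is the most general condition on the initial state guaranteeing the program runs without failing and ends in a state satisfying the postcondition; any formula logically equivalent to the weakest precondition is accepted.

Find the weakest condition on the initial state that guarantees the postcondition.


Working backward. After the program, the postcondition c < 5 or 3*m + c - 1 <= m must hold; in canonical form it is c < 5 or c + 2*m <= 1.
Before c := m: m < 5 or 3*m <= 1
Before skip: m < 5 or 3*m <= 1
Before m := 3*c + 8: 3*c < -3 or 9*c <= -23
Answer: WP = 3*c < -3 or 9*c <= -23


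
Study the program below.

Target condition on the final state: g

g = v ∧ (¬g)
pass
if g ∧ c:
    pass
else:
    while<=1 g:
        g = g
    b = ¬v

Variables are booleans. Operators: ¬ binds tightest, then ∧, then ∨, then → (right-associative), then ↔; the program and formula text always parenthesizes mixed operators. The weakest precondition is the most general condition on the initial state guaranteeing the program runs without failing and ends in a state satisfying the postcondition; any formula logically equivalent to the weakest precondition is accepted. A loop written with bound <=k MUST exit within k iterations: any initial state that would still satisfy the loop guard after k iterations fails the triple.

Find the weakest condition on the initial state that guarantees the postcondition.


Working backward. After the program, g must hold.
Then branch requires g; else branch requires (¬g) ∧ ((¬g) → g).
Before the if: ((g ∧ c) → g) ∧ ((¬(g ∧ c)) → ((¬g) ∧ ((¬g) → g)))
Before skip: ((g ∧ c) → g) ∧ ((¬(g ∧ c)) → ((¬g) ∧ ((¬g) → g)))
Before g := v ∧ (¬g): ((v ∧ (¬g) ∧ c) → (v ∧ (¬g))) ∧ ((¬(v ∧ (¬g) ∧ c)) → ((¬(v ∧ (¬g))) ∧ ((¬(v ∧ (¬g))) → (v ∧ (¬g)))))
Answer: WP = ((v ∧ (¬g) ∧ c) → (v ∧ (¬g))) ∧ ((¬(v ∧ (¬g) ∧ c)) → ((¬(v ∧ (¬g))) ∧ ((¬(v ∧ (¬g))) → (v ∧ (¬g)))))


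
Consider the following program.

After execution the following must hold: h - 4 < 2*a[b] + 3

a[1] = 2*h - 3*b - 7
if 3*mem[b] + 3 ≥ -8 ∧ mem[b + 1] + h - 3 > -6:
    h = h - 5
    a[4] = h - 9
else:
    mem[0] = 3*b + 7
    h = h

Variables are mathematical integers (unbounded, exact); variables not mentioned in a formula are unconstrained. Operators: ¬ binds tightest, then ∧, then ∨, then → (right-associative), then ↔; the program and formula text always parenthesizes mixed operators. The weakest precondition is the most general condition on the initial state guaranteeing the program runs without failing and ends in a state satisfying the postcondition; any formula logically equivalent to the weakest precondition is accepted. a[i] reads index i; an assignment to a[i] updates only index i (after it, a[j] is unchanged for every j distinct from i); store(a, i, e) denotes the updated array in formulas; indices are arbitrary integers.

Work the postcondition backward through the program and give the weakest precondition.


Working backward. After the program, the postcondition h - 4 < 2*a[b] + 3 must hold; in canonical form it is h < 2*a[b] + 7.
Then branch requires h < 2*store(a, 4, h - 14)[b] + 12; else branch requires h < 2*a[b] + 7.
Before the if: ((3*mem[b] ≥ -11 ∧ mem[b + 1] + h > -3) → h < 2*store(a, 4, h - 14)[b] + 12) ∧ ((¬(3*mem[b] ≥ -11 ∧ mem[b + 1] + h > -3)) → h < 2*a[b] + 7)
Before a[1] := 2*h - 3*b - 7: ((3*mem[b] ≥ -11 ∧ mem[b + 1] + h > -3) → h < 2*store(store(a, 1, -3*b + 2*h - 7), 4, h - 14)[b] + 12) ∧ ((¬(3*mem[b] ≥ -11 ∧ mem[b + 1] + h > -3)) → h < 2*store(a, 1, -3*b + 2*h - 7)[b] + 7)
Answer: WP = ((3*mem[b] ≥ -11 ∧ mem[b + 1] + h > -3) → h < 2*store(store(a, 1, -3*b + 2*h - 7), 4, h - 14)[b] + 12) ∧ ((¬(3*mem[b] ≥ -11 ∧ mem[b + 1] + h > -3)) → h < 2*store(a, 1, -3*b + 2*h - 7)[b] + 7)


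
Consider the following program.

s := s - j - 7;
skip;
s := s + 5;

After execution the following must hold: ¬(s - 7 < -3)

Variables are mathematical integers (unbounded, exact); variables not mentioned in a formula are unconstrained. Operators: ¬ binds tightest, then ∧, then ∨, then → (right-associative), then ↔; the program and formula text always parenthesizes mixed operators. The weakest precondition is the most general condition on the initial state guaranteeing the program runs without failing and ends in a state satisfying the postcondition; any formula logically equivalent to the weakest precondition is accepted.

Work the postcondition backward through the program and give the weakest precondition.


Working backward. After the program, the postcondition ¬(s - 7 < -3) must hold; in canonical form it is ¬(s < 4).
Before s := s + 5: ¬(s < -1)
Before skip: ¬(s < -1)
Before s := s - j - 7: ¬(s < j + 6)
Answer: WP = ¬(s < j + 6)


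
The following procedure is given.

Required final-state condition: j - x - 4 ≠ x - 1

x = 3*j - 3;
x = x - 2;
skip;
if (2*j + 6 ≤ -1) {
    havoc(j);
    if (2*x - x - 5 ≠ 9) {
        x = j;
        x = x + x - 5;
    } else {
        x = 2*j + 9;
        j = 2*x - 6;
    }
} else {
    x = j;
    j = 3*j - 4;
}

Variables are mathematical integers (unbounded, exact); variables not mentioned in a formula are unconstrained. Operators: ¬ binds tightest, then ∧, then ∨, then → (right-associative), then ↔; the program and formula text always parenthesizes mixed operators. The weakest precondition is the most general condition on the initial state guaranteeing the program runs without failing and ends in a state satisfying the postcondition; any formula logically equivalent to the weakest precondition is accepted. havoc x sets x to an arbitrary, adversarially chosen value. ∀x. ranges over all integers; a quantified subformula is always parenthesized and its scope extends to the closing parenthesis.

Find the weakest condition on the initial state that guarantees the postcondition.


Working backward. After the program, the postcondition j - x - 4 ≠ x - 1 must hold; in canonical form it is j ≠ 2*x + 3.
Then branch requires ∀j_1. (x ≠ 14 → 3*j_1 ≠ 7); else branch requires j ≠ 7.
Before the if: (2*j ≤ -7 → (∀j_1. (x ≠ 14 → 3*j_1 ≠ 7))) ∧ ((¬(2*j ≤ -7)) → j ≠ 7)
Before skip: (2*j ≤ -7 → (∀j_1. (x ≠ 14 → 3*j_1 ≠ 7))) ∧ ((¬(2*j ≤ -7)) → j ≠ 7)
Before x := x - 2: (2*j ≤ -7 → (∀j_1. (x ≠ 16 → 3*j_1 ≠ 7))) ∧ ((¬(2*j ≤ -7)) → j ≠ 7)
Before x := 3*j - 3: (2*j ≤ -7 → (∀j_1. (3*j ≠ 19 → 3*j_1 ≠ 7))) ∧ ((¬(2*j ≤ -7)) → j ≠ 7)
Answer: WP = (2*j ≤ -7 → (∀j_1. (3*j ≠ 19 → 3*j_1 ≠ 7))) ∧ ((¬(2*j ≤ -7)) → j ≠ 7)


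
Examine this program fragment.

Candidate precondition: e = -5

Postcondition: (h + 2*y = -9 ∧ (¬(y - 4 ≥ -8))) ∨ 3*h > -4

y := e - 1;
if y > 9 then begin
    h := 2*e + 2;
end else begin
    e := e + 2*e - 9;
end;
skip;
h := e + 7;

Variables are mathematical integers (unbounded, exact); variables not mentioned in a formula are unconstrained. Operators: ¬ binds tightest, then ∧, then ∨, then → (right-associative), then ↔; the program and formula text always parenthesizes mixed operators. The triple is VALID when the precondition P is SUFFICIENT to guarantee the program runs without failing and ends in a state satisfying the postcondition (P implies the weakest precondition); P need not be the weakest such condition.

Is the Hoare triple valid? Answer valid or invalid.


Working backward. After the program, the postcondition (h + 2*y = -9 ∧ (¬(y - 4 ≥ -8))) ∨ 3*h > -4 must hold; in canonical form it is (h + 2*y = -9 ∧ (¬(y ≥ -4))) ∨ 3*h > -4.
Before h := e + 7: (e + 2*y = -16 ∧ (¬(y ≥ -4))) ∨ 3*e > -25
Before skip: (e + 2*y = -16 ∧ (¬(y ≥ -4))) ∨ 3*e > -25
Then branch requires (e + 2*y = -16 ∧ (¬(y ≥ -4))) ∨ 3*e > -25; else branch requires (3*e + 2*y = -7 ∧ (¬(y ≥ -4))) ∨ 9*e > 2.
Before the if: (y > 9 → ((e + 2*y = -16 ∧ (¬(y ≥ -4))) ∨ 3*e > -25)) ∧ ((¬(y > 9)) → ((3*e + 2*y = -7 ∧ (¬(y ≥ -4))) ∨ 9*e > 2))
Before y := e - 1: (e > 10 → ((3*e = -14 ∧ (¬(e ≥ -3))) ∨ 3*e > -25)) ∧ ((¬(e > 10)) → ((5*e = -5 ∧ (¬(e ≥ -3))) ∨ 9*e > 2))
The weakest precondition is (e > 10 → ((3*e = -14 ∧ (¬(e ≥ -3))) ∨ 3*e > -25)) ∧ ((¬(e > 10)) → ((5*e = -5 ∧ (¬(e ≥ -3))) ∨ 9*e > 2)).
Check whether e = -5 implies it.
Countermodel: at the initial state e = -5, the precondition holds but the weakest precondition fails.
Answer: invalid


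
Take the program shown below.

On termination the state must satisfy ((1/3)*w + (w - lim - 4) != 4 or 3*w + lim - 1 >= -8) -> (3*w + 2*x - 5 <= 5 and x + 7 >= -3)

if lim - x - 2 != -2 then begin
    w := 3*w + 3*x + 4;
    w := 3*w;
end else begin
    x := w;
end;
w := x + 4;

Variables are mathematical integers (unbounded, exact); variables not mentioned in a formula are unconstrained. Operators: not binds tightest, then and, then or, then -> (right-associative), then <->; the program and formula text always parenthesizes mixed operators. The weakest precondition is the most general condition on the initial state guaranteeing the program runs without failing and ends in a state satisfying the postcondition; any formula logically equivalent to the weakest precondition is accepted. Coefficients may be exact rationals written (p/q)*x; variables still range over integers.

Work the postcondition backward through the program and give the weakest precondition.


Working backward. After the program, the postcondition ((1/3)*w + (w - lim - 4) != 4 or 3*w + lim - 1 >= -8) -> (3*w + 2*x - 5 <= 5 and x + 7 >= -3) must hold; in canonical form it is ((4/3)*w != lim + 8 or lim + 3*w >= -7) -> (3*w + 2*x <= 10 and x >= -10).
Before w := x + 4: ((4/3)*x != lim + 8/3 or lim + 3*x >= -19) -> (5*x <= -2 and x >= -10)
Then branch requires ((4/3)*x != lim + 8/3 or lim + 3*x >= -19) -> (5*x <= -2 and x >= -10); else branch requires ((4/3)*w != lim + 8/3 or lim + 3*w >= -19) -> (5*w <= -2 and w >= -10).
Before the if: (lim != x -> (((4/3)*x != lim + 8/3 or lim + 3*x >= -19) -> (5*x <= -2 and x >= -10))) and ((not (lim != x)) -> (((4/3)*w != lim + 8/3 or lim + 3*w >= -19) -> (5*w <= -2 and w >= -10)))
Answer: WP = (lim != x -> (((4/3)*x != lim + 8/3 or lim + 3*x >= -19) -> (5*x <= -2 and x >= -10))) and ((not (lim != x)) -> (((4/3)*w != lim + 8/3 or lim + 3*w >= -19) -> (5*w <= -2 and w >= -10)))


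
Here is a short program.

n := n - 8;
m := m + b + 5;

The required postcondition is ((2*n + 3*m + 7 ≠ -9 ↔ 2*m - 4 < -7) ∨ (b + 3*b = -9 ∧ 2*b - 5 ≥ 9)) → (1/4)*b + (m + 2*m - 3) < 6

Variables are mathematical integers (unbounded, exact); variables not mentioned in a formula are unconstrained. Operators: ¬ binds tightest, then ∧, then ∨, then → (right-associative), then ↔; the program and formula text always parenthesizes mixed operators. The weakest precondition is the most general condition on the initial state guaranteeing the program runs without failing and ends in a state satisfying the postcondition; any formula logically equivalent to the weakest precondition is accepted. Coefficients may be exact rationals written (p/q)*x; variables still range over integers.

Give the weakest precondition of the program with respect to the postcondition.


Working backward. After the program, the postcondition ((2*n + 3*m + 7 ≠ -9 ↔ 2*m - 4 < -7) ∨ (b + 3*b = -9 ∧ 2*b - 5 ≥ 9)) → (1/4)*b + (m + 2*m - 3) < 6 must hold; in canonical form it is ((3*m + 2*n ≠ -16 ↔ 2*m < -3) ∨ (4*b = -9 ∧ 2*b ≥ 14)) → (1/4)*b + 3*m < 9.
Before m := m + b + 5: ((3*b + 3*m + 2*n ≠ -31 ↔ 2*b + 2*m < -13) ∨ (4*b = -9 ∧ 2*b ≥ 14)) → (13/4)*b + 3*m < -6
Before n := n - 8: ((3*b + 3*m + 2*n ≠ -15 ↔ 2*b + 2*m < -13) ∨ (4*b = -9 ∧ 2*b ≥ 14)) → (13/4)*b + 3*m < -6
Answer: WP = ((3*b + 3*m + 2*n ≠ -15 ↔ 2*b + 2*m < -13) ∨ (4*b = -9 ∧ 2*b ≥ 14)) → (13/4)*b + 3*m < -6


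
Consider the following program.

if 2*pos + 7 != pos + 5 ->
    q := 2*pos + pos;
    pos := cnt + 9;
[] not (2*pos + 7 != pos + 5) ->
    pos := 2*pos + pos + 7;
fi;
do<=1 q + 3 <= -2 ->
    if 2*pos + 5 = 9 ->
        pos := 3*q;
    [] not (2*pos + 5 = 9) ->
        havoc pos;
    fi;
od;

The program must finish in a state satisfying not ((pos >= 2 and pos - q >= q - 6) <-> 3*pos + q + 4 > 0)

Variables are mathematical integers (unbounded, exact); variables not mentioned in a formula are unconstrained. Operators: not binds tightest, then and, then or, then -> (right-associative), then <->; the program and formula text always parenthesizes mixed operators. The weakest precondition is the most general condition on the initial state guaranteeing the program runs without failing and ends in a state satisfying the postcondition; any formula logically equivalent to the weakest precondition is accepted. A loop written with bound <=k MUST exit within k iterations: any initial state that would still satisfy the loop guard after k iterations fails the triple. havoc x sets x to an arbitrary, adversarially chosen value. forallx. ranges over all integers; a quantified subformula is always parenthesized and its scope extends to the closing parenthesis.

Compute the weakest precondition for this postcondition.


Working backward. After the program, the postcondition not ((pos >= 2 and pos - q >= q - 6) <-> 3*pos + q + 4 > 0) must hold; in canonical form it is not ((pos >= 2 and pos >= 2*q - 6) <-> 3*pos + q > -4).
Before the loop (bound <=1), unroll the exhaustion recursion (WP_0 = exit-now case; WP_j = one more guarded iteration, up to j = 1):
  WP_0: (not (q <= -5)) and (not ((pos >= 2 and pos >= 2*q - 6) <-> 3*pos + q > -4))
  WP_1: (q <= -5 -> ((2*pos = 4 -> ((not (q <= -5)) and (not ((3*q >= 2 and q >= -6) <-> 10*q > -4)))) and ((not (2*pos = 4)) -> (forall pos_1. ((not (q <= -5)) and (not ((pos_1 >= 2 and pos_1 >= 2*q - 6) <-> 3*pos_1 + q > -4))))))) and ((not (q <= -5)) -> (not ((pos >= 2 and pos >= 2*q - 6) <-> 3*pos + q > -4)))
So before the loop: (q <= -5 -> ((2*pos = 4 -> ((not (q <= -5)) and (not ((3*q >= 2 and q >= -6) <-> 10*q > -4)))) and ((not (2*pos = 4)) -> (forall pos_1. ((not (q <= -5)) and (not ((pos_1 >= 2 and pos_1 >= 2*q - 6) <-> 3*pos_1 + q > -4))))))) and ((not (q <= -5)) -> (not ((pos >= 2 and pos >= 2*q - 6) <-> 3*pos + q > -4)))
Then branch requires (3*pos <= -5 -> ((2*cnt = -14 -> ((not (3*pos <= -5)) and (not ((9*pos >= 2 and 3*pos >= -6) <-> 30*pos > -4)))) and ((not (2*cnt = -14)) -> (forall pos_1. ((not (3*pos <= -5)) and (not ((pos_1 >= 2 and pos_1 >= 6*pos - 6) <-> 3*pos + 3*pos_1 > -4))))))) and ((not (3*pos <= -5)) -> (not ((cnt >= -7 and cnt >= 6*pos - 15) <-> 3*cnt + 3*pos > -31))); else branch requires (q <= -5 -> ((6*pos = -10 -> ((not (q <= -5)) and (not ((3*q >= 2 and q >= -6) <-> 10*q > -4)))) and ((not (6*pos = -10)) -> (forall pos_1. ((not (q <= -5)) and (not ((pos_1 >= 2 and pos_1 >= 2*q - 6) <-> 3*pos_1 + q > -4))))))) and ((not (q <= -5)) -> (not ((3*pos >= -5 and 3*pos >= 2*q - 13) <-> 9*pos + q > -25))).
Before the if: (pos != -2 -> ((3*pos <= -5 -> ((2*cnt = -14 -> ((not (3*pos <= -5)) and (not ((9*pos >= 2 and 3*pos >= -6) <-> 30*pos > -4)))) and ((not (2*cnt = -14)) -> (forall pos_1. ((not (3*pos <= -5)) and (not ((pos_1 >= 2 and pos_1 >= 6*pos - 6) <-> 3*pos + 3*pos_1 > -4))))))) and ((not (3*pos <= -5)) -> (not ((cnt >= -7 and cnt >= 6*pos - 15) <-> 3*cnt + 3*pos > -31))))) and ((not (pos != -2)) -> ((q <= -5 -> ((6*pos = -10 -> ((not (q <= -5)) and (not ((3*q >= 2 and q >= -6) <-> 10*q > -4)))) and ((not (6*pos = -10)) -> (forall pos_1. ((not (q <= -5)) and (not ((pos_1 >= 2 and pos_1 >= 2*q - 6) <-> 3*pos_1 + q > -4))))))) and ((not (q <= -5)) -> (not ((3*pos >= -5 and 3*pos >= 2*q - 13) <-> 9*pos + q > -25)))))
Answer: WP = (pos != -2 -> ((3*pos <= -5 -> ((2*cnt = -14 -> ((not (3*pos <= -5)) and (not ((9*pos >= 2 and 3*pos >= -6) <-> 30*pos > -4)))) and ((not (2*cnt = -14)) -> (forall pos_1. ((not (3*pos <= -5)) and (not ((pos_1 >= 2 and pos_1 >= 6*pos - 6) <-> 3*pos + 3*pos_1 > -4))))))) and ((not (3*pos <= -5)) -> (not ((cnt >= -7 and cnt >= 6*pos - 15) <-> 3*cnt + 3*pos > -31))))) and ((not (pos != -2)) -> ((q <= -5 -> ((6*pos = -10 -> ((not (q <= -5)) and (not ((3*q >= 2 and q >= -6) <-> 10*q > -4)))) and ((not (6*pos = -10)) -> (forall pos_1. ((not (q <= -5)) and (not ((pos_1 >= 2 and pos_1 >= 2*q - 6) <-> 3*pos_1 + q > -4))))))) and ((not (q <= -5)) -> (not ((3*pos >= -5 and 3*pos >= 2*q - 13) <-> 9*pos + q > -25)))))


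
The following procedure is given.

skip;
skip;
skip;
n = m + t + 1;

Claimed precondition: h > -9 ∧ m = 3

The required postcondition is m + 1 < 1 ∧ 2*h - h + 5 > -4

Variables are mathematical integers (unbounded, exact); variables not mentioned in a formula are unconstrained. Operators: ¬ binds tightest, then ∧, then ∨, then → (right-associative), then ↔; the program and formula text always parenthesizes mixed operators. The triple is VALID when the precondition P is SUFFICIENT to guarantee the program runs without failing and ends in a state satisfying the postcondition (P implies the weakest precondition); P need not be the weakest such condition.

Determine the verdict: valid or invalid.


Working backward. After the program, the postcondition m + 1 < 1 ∧ 2*h - h + 5 > -4 must hold; in canonical form it is m < 0 ∧ h > -9.
Before n := m + t + 1: m < 0 ∧ h > -9
Before skip: m < 0 ∧ h > -9
Before skip: m < 0 ∧ h > -9
Before skip: m < 0 ∧ h > -9
The weakest precondition is m < 0 ∧ h > -9.
Check whether h > -9 ∧ m = 3 implies it.
Countermodel: at the initial state h = -8, m = 3, the precondition holds but the weakest precondition fails.
Answer: invalid


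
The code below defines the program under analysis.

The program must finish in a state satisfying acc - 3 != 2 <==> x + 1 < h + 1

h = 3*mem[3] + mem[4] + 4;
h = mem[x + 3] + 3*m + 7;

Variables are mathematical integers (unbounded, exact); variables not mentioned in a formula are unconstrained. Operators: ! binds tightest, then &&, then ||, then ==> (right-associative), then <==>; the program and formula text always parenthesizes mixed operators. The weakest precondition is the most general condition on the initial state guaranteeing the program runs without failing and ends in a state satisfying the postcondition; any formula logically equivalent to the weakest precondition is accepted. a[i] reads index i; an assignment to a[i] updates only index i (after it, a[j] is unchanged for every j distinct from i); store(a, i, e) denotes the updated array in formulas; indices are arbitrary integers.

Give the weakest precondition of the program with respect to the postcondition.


Working backward. After the program, the postcondition acc - 3 != 2 <==> x + 1 < h + 1 must hold; in canonical form it is acc != 5 <==> x < h.
Before h := mem[x + 3] + 3*m + 7: acc != 5 <==> x < mem[x + 3] + 3*m + 7
Before h := 3*mem[3] + mem[4] + 4: acc != 5 <==> x < mem[x + 3] + 3*m + 7
Answer: WP = acc != 5 <==> x < mem[x + 3] + 3*m + 7


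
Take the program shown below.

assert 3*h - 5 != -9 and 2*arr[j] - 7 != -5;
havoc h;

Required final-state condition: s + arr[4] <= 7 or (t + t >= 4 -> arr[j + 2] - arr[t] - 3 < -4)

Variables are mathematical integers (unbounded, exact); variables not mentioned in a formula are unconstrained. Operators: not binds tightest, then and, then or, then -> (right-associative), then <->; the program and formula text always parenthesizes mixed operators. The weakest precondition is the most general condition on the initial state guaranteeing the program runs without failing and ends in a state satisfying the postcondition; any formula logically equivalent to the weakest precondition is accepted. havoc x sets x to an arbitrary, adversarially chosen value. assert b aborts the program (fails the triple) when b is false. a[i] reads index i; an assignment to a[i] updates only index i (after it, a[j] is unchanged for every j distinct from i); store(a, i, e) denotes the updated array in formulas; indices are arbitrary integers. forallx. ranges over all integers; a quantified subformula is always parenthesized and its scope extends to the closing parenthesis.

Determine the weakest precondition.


Working backward. After the program, the postcondition s + arr[4] <= 7 or (t + t >= 4 -> arr[j + 2] - arr[t] - 3 < -4) must hold; in canonical form it is arr[4] + s <= 7 or (2*t >= 4 -> arr[j + 2] < arr[t] - 1).
Before havoc h: arr[4] + s <= 7 or (2*t >= 4 -> arr[j + 2] < arr[t] - 1)
Before assert 3*h - 5 != -9 and 2*arr[j] - 7 != -5: 3*h != -4 and 2*arr[j] != 2 and (arr[4] + s <= 7 or (2*t >= 4 -> arr[j + 2] < arr[t] - 1))
Answer: WP = 3*h != -4 and 2*arr[j] != 2 and (arr[4] + s <= 7 or (2*t >= 4 -> arr[j + 2] < arr[t] - 1))


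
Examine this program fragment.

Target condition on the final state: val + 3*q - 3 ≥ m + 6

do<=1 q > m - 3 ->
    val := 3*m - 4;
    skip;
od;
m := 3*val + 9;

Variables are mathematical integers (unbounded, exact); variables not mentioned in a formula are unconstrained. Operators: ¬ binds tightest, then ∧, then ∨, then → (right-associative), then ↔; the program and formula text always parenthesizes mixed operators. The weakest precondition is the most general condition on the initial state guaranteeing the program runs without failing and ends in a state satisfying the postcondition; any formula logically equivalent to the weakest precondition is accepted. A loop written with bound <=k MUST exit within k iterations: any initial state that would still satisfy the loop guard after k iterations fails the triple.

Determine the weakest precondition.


Working backward. After the program, the postcondition val + 3*q - 3 ≥ m + 6 must hold; in canonical form it is 3*q + val ≥ m + 9.
Before m := 3*val + 9: 3*q ≥ 2*val + 18
Before the loop (bound <=1), unroll the exhaustion recursion (WP_0 = exit-now case; WP_j = one more guarded iteration, up to j = 1):
  WP_0: (¬(q > m - 3)) ∧ 3*q ≥ 2*val + 18
  WP_1: (q > m - 3 → ((¬(q > m - 3)) ∧ 3*q ≥ 6*m + 10)) ∧ ((¬(q > m - 3)) → 3*q ≥ 2*val + 18)
So before the loop: (q > m - 3 → ((¬(q > m - 3)) ∧ 3*q ≥ 6*m + 10)) ∧ ((¬(q > m - 3)) → 3*q ≥ 2*val + 18)
Answer: WP = (q > m - 3 → ((¬(q > m - 3)) ∧ 3*q ≥ 6*m + 10)) ∧ ((¬(q > m - 3)) → 3*q ≥ 2*val + 18)


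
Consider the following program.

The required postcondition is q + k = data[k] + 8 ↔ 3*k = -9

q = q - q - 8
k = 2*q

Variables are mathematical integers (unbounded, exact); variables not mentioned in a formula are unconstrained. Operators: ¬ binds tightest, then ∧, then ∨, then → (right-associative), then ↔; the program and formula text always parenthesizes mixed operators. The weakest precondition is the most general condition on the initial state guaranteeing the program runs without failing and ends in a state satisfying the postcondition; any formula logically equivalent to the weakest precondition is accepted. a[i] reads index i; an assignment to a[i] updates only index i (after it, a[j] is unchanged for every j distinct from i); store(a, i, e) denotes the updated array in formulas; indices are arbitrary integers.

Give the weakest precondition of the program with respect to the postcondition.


Working backward. After the program, the postcondition q + k = data[k] + 8 ↔ 3*k = -9 must hold; in canonical form it is k + q = data[k] + 8 ↔ 3*k = -9.
Before k := 2*q: 3*q = data[2*q] + 8 ↔ 6*q = -9
Before q := q - q - 8: ¬(data[-16] = -32)
Answer: WP = ¬(data[-16] = -32)


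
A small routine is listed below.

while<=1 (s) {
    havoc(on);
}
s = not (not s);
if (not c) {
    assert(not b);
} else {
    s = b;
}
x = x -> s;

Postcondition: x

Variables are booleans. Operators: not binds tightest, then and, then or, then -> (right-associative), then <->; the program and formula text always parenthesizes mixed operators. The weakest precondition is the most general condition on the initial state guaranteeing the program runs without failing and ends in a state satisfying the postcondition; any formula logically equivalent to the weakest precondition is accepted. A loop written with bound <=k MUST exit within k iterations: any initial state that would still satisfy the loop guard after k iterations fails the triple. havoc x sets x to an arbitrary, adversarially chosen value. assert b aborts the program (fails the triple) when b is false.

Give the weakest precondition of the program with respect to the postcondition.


Working backward. After the program, x must hold.
Before x := x -> s: x -> s
Then branch requires (not b) and (x -> s); else branch requires x -> b.
Before the if: ((not c) -> ((not b) and (x -> s))) and (c -> (x -> b))
Before s := not (not s): ((not c) -> ((not b) and (x -> s))) and (c -> (x -> b))
Before the loop (bound <=1), unroll the exhaustion recursion (WP_0 = exit-now case; WP_j = one more guarded iteration, up to j = 1):
  WP_0: (not s) and ((not c) -> ((not b) and (x -> s))) and (c -> (x -> b))
  WP_1: (s -> ((not s) and ((not c) -> ((not b) and (x -> s))) and (c -> (x -> b)))) and ((not s) -> (((not c) -> ((not b) and (x -> s))) and (c -> (x -> b))))
So before the loop: (s -> ((not s) and ((not c) -> ((not b) and (x -> s))) and (c -> (x -> b)))) and ((not s) -> (((not c) -> ((not b) and (x -> s))) and (c -> (x -> b))))
Answer: WP = (s -> ((not s) and ((not c) -> ((not b) and (x -> s))) and (c -> (x -> b)))) and ((not s) -> (((not c) -> ((not b) and (x -> s))) and (c -> (x -> b))))


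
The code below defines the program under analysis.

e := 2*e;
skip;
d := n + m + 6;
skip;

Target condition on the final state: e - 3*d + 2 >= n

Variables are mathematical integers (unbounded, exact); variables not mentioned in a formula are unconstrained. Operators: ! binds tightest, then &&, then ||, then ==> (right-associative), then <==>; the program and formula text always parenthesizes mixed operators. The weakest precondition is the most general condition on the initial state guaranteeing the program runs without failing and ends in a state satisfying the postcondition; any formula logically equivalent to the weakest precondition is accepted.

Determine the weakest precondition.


Working backward. After the program, the postcondition e - 3*d + 2 >= n must hold; in canonical form it is e >= 3*d + n - 2.
Before skip: e >= 3*d + n - 2
Before d := n + m + 6: e >= 3*m + 4*n + 16
Before skip: e >= 3*m + 4*n + 16
Before e := 2*e: 2*e >= 3*m + 4*n + 16
Answer: WP = 2*e >= 3*m + 4*n + 16


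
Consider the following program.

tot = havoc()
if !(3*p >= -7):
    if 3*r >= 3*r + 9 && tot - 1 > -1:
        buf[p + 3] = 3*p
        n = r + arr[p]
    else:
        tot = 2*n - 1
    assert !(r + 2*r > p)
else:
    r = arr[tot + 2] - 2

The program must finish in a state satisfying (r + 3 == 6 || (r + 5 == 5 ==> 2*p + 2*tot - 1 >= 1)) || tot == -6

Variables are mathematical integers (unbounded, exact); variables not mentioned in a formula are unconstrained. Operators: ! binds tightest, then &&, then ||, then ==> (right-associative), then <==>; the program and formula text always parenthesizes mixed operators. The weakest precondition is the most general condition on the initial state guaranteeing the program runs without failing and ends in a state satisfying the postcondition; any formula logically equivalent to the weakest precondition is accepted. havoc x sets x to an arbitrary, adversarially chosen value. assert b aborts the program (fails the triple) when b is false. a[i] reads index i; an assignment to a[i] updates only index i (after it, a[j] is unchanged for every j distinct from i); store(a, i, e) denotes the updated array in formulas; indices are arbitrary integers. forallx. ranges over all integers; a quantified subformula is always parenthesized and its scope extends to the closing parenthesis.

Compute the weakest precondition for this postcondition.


Working backward. After the program, the postcondition (r + 3 == 6 || (r + 5 == 5 ==> 2*p + 2*tot - 1 >= 1)) || tot == -6 must hold; in canonical form it is r == 3 || (r == 0 ==> 2*p + 2*tot >= 2) || tot == -6.
Then branch requires (!(3*r > p)) && (r == 3 || (r == 0 ==> 4*n + 2*p >= 4) || 2*n == -5); else branch requires arr[tot + 2] == 5 || (arr[tot + 2] == 2 ==> 2*p + 2*tot >= 2) || tot == -6.
Before the if: ((!(3*p >= -7)) ==> ((!(3*r > p)) && (r == 3 || (r == 0 ==> 4*n + 2*p >= 4) || 2*n == -5))) && (3*p >= -7 ==> (arr[tot + 2] == 5 || (arr[tot + 2] == 2 ==> 2*p + 2*tot >= 2) || tot == -6))
Before havoc tot: forall tot_1. (((!(3*p >= -7)) ==> ((!(3*r > p)) && (r == 3 || (r == 0 ==> 4*n + 2*p >= 4) || 2*n == -5))) && (3*p >= -7 ==> (arr[tot_1 + 2] == 5 || (arr[tot_1 + 2] == 2 ==> 2*p + 2*tot_1 >= 2) || tot_1 == -6)))
Answer: WP = forall tot_1. (((!(3*p >= -7)) ==> ((!(3*r > p)) && (r == 3 || (r == 0 ==> 4*n + 2*p >= 4) || 2*n == -5))) && (3*p >= -7 ==> (arr[tot_1 + 2] == 5 || (arr[tot_1 + 2] == 2 ==> 2*p + 2*tot_1 >= 2) || tot_1 == -6)))


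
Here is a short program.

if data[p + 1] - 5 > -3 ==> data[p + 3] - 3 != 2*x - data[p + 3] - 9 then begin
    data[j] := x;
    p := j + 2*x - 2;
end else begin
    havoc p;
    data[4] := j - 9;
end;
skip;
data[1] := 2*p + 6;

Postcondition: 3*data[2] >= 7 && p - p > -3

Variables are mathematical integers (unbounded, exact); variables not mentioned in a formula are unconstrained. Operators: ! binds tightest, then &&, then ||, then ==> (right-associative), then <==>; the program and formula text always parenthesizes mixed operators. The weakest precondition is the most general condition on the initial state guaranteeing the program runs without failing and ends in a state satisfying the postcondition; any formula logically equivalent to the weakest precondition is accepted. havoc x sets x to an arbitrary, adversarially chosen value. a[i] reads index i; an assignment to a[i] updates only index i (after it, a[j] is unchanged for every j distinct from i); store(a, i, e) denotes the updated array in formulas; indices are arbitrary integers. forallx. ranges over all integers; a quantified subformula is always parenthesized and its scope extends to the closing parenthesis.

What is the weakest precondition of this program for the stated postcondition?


Working backward. After the program, the postcondition 3*data[2] >= 7 && p - p > -3 must hold; in canonical form it is 3*data[2] >= 7.
Before data[1] := 2*p + 6: 3*data[2] >= 7
Before skip: 3*data[2] >= 7
Then branch requires 3*store(data, j, x)[2] >= 7; else branch requires 3*data[2] >= 7.
Before the if: ((data[p + 1] > 2 ==> 2*data[p + 3] != 2*x - 6) ==> 3*store(data, j, x)[2] >= 7) && ((!(data[p + 1] > 2 ==> 2*data[p + 3] != 2*x - 6)) ==> 3*data[2] >= 7)
Answer: WP = ((data[p + 1] > 2 ==> 2*data[p + 3] != 2*x - 6) ==> 3*store(data, j, x)[2] >= 7) && ((!(data[p + 1] > 2 ==> 2*data[p + 3] != 2*x - 6)) ==> 3*data[2] >= 7)


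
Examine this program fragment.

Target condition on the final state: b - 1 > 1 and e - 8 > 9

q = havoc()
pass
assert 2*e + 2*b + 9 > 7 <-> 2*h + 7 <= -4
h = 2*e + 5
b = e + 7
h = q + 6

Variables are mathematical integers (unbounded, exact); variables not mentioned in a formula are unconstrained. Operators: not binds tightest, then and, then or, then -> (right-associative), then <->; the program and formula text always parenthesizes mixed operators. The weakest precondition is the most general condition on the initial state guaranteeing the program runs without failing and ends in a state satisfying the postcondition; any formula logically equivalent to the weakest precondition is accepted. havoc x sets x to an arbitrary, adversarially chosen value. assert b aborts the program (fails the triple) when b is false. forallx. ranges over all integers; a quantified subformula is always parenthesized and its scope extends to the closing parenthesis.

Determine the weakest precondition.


Working backward. After the program, the postcondition b - 1 > 1 and e - 8 > 9 must hold; in canonical form it is b > 2 and e > 17.
Before h := q + 6: b > 2 and e > 17
Before b := e + 7: e > -5 and e > 17
Before h := 2*e + 5: e > -5 and e > 17
Before assert 2*e + 2*b + 9 > 7 <-> 2*h + 7 <= -4: (2*b + 2*e > -2 <-> 2*h <= -11) and e > -5 and e > 17
Before skip: (2*b + 2*e > -2 <-> 2*h <= -11) and e > -5 and e > 17
Before havoc q: (2*b + 2*e > -2 <-> 2*h <= -11) and e > -5 and e > 17
Answer: WP = (2*b + 2*e > -2 <-> 2*h <= -11) and e > -5 and e > 17


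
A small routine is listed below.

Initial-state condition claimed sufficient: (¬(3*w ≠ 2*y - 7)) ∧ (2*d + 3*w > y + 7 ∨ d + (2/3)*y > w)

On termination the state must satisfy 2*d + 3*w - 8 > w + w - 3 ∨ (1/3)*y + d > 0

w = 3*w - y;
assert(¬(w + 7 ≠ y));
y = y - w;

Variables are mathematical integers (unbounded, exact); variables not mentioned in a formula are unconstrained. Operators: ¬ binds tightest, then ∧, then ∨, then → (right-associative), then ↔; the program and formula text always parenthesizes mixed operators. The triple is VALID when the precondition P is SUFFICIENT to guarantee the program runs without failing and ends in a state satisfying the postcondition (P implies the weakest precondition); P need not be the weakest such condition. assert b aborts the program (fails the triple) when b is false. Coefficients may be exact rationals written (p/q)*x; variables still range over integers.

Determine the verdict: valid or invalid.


Working backward. After the program, the postcondition 2*d + 3*w - 8 > w + w - 3 ∨ (1/3)*y + d > 0 must hold; in canonical form it is 2*d + w > 5 ∨ d + (1/3)*y > 0.
Before y := y - w: 2*d + w > 5 ∨ d + (1/3)*y > (1/3)*w
Before assert ¬(w + 7 ≠ y): (¬(w ≠ y - 7)) ∧ (2*d + w > 5 ∨ d + (1/3)*y > (1/3)*w)
Before w := 3*w - y: (¬(3*w ≠ 2*y - 7)) ∧ (2*d + 3*w > y + 5 ∨ d + (2/3)*y > w)
The weakest precondition is (¬(3*w ≠ 2*y - 7)) ∧ (2*d + 3*w > y + 5 ∨ d + (2/3)*y > w).
Check whether (¬(3*w ≠ 2*y - 7)) ∧ (2*d + 3*w > y + 7 ∨ d + (2/3)*y > w) implies it.
Every state satisfying the precondition satisfies the weakest precondition: the implication holds.
Answer: valid


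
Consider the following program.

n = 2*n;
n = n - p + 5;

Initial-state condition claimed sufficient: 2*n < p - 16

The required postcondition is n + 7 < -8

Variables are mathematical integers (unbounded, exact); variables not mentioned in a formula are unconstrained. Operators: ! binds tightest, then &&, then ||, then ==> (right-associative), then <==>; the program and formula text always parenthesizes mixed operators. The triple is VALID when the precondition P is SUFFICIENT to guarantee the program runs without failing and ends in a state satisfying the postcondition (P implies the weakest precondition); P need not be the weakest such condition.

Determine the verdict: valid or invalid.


Working backward. After the program, the postcondition n + 7 < -8 must hold; in canonical form it is n < -15.
Before n := n - p + 5: n < p - 20
Before n := 2*n: 2*n < p - 20
The weakest precondition is 2*n < p - 20.
Check whether 2*n < p - 16 implies it.
Countermodel: at the initial state n = -8, p = 1, the precondition holds but the weakest precondition fails.
Answer: invalid
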